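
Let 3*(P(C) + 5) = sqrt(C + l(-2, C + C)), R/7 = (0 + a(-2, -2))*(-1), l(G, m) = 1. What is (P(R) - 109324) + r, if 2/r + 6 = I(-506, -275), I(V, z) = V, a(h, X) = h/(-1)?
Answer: -27988225/256 + I*sqrt(13)/3 ≈ -1.0933e+5 + 1.2019*I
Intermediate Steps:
a(h, X) = -h (a(h, X) = h*(-1) = -h)
R = -14 (R = 7*((0 - 1*(-2))*(-1)) = 7*((0 + 2)*(-1)) = 7*(2*(-1)) = 7*(-2) = -14)
r = -1/256 (r = 2/(-6 - 506) = 2/(-512) = 2*(-1/512) = -1/256 ≈ -0.0039063)
P(C) = -5 + sqrt(1 + C)/3 (P(C) = -5 + sqrt(C + 1)/3 = -5 + sqrt(1 + C)/3)
(P(R) - 109324) + r = ((-5 + sqrt(1 - 14)/3) - 109324) - 1/256 = ((-5 + sqrt(-13)/3) - 109324) - 1/256 = ((-5 + (I*sqrt(13))/3) - 109324) - 1/256 = ((-5 + I*sqrt(13)/3) - 109324) - 1/256 = (-109329 + I*sqrt(13)/3) - 1/256 = -27988225/256 + I*sqrt(13)/3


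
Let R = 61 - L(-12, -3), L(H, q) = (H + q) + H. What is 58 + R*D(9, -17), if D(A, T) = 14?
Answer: 1290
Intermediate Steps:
L(H, q) = q + 2*H
R = 88 (R = 61 - (-3 + 2*(-12)) = 61 - (-3 - 24) = 61 - 1*(-27) = 61 + 27 = 88)
58 + R*D(9, -17) = 58 + 88*14 = 58 + 1232 = 1290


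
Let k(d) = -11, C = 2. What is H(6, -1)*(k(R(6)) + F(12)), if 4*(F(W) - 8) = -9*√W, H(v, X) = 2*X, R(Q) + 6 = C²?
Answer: 6 + 9*√3 ≈ 21.588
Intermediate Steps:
R(Q) = -2 (R(Q) = -6 + 2² = -6 + 4 = -2)
F(W) = 8 - 9*√W/4 (F(W) = 8 + (-9*√W)/4 = 8 - 9*√W/4)
H(6, -1)*(k(R(6)) + F(12)) = (2*(-1))*(-11 + (8 - 9*√3/2)) = -2*(-11 + (8 - 9*√3/2)) = -2*(-3 - 9*√3/2) = 6 + 9*√3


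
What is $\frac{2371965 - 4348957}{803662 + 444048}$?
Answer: $- \frac{988496}{623855} \approx -1.5845$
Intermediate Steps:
$\frac{2371965 - 4348957}{803662 + 444048} = - \frac{1976992}{1247710} = \left(-1976992\right) \frac{1}{1247710} = - \frac{988496}{623855}$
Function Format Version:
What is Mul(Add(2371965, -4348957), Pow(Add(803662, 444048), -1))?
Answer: Rational(-988496, 623855) ≈ -1.5845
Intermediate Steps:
Mul(Add(2371965, -4348957), Pow(Add(803662, 444048), -1)) = Mul(-1976992, Pow(1247710, -1)) = Mul(-1976992, Rational(1, 1247710)) = Rational(-988496, 623855)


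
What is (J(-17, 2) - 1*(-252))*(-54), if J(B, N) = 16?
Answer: -14472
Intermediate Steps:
(J(-17, 2) - 1*(-252))*(-54) = (16 - 1*(-252))*(-54) = (16 + 252)*(-54) = 268*(-54) = -14472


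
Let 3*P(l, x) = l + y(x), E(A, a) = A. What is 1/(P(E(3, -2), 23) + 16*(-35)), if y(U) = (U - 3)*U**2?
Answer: 3/8903 ≈ 0.00033697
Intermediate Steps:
y(U) = U**2*(-3 + U) (y(U) = (-3 + U)*U**2 = U**2*(-3 + U))
P(l, x) = l/3 + x**2*(-3 + x)/3 (P(l, x) = (l + x**2*(-3 + x))/3 = l/3 + x**2*(-3 + x)/3)
1/(P(E(3, -2), 23) + 16*(-35)) = 1/(((1/3)*3 + (1/3)*23**2*(-3 + 23)) + 16*(-35)) = 1/((1 + (1/3)*529*20) - 560) = 1/((1 + 10580/3) - 560) = 1/(10583/3 - 560) = 1/(8903/3) = 3/8903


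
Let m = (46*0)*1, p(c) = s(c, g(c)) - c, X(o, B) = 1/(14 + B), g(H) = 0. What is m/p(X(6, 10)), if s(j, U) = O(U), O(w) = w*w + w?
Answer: 0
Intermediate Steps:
O(w) = w + w² (O(w) = w² + w = w + w²)
s(j, U) = U*(1 + U)
p(c) = -c (p(c) = 0*(1 + 0) - c = 0*1 - c = 0 - c = -c)
m = 0 (m = 0*1 = 0)
m/p(X(6, 10)) = 0/((-1/(14 + 10))) = 0/((-1/24)) = 0/((-1*1/24)) = 0/(-1/24) = 0*(-24) = 0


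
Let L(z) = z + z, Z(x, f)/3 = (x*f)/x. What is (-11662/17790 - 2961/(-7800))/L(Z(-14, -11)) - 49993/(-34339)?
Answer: 15305508110933/10482886299600 ≈ 1.4600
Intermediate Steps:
Z(x, f) = 3*f (Z(x, f) = 3*((x*f)/x) = 3*((f*x)/x) = 3*f)
L(z) = 2*z
(-11662/17790 - 2961/(-7800))/L(Z(-14, -11)) - 49993/(-34339) = (-11662/17790 - 2961/(-7800))/((2*(3*(-11)))) - 49993/(-34339) = (-11662*1/17790 - 2961*(-1/7800))/((2*(-33))) - 49993*(-1/34339) = (-5831/8895 + 987/2600)/(-66) + 49993/34339 = -1276247/4625400*(-1/66) + 49993/34339 = 1276247/305276400 + 49993/34339 = 15305508110933/10482886299600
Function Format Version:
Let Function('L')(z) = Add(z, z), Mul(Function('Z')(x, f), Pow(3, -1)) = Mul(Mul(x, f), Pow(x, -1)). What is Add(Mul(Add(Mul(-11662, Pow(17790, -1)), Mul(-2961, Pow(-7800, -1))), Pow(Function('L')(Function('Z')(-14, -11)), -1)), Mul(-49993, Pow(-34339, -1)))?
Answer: Rational(15305508110933, 10482886299600) ≈ 1.4600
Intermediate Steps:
Function('Z')(x, f) = Mul(3, f) (Function('Z')(x, f) = Mul(3, Mul(Mul(x, f), Pow(x, -1))) = Mul(3, Mul(Mul(f, x), Pow(x, -1))) = Mul(3, f))
Function('L')(z) = Mul(2, z)
Add(Mul(Add(Mul(-11662, Pow(17790, -1)), Mul(-2961, Pow(-7800, -1))), Pow(Function('L')(Function('Z')(-14, -11)), -1)), Mul(-49993, Pow(-34339, -1))) = Add(Mul(Add(Mul(-11662, Pow(17790, -1)), Mul(-2961, Pow(-7800, -1))), Pow(Mul(2, Mul(3, -11)), -1)), Mul(-49993, Pow(-34339, -1))) = Add(Mul(Add(Mul(-11662, Rational(1, 17790)), Mul(-2961, Rational(-1, 7800))), Pow(Mul(2, -33), -1)), Mul(-49993, Rational(-1, 34339))) = Add(Mul(Add(Rational(-5831, 8895), Rational(987, 2600)), Pow(-66, -1)), Rational(49993, 34339)) = Add(Mul(Rational(-1276247, 4625400), Rational(-1, 66)), Rational(49993, 34339)) = Add(Rational(1276247, 305276400), Rational(49993, 34339)) = Rational(15305508110933, 10482886299600)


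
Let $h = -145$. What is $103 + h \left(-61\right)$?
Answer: $8948$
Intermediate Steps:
$103 + h \left(-61\right) = 103 - -8845 = 103 + 8845 = 8948$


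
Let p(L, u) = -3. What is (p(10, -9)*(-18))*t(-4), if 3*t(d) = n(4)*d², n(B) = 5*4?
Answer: 5760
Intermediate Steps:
n(B) = 20
t(d) = 20*d²/3 (t(d) = (20*d²)/3 = 20*d²/3)
(p(10, -9)*(-18))*t(-4) = (-3*(-18))*((20/3)*(-4)²) = 54*((20/3)*16) = 54*(320/3) = 5760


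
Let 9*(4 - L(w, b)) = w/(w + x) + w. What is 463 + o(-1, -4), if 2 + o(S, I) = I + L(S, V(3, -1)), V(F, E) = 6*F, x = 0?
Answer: 461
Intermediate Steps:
L(w, b) = 35/9 - w/9 (L(w, b) = 4 - (w/(w + 0) + w)/9 = 4 - (w/w + w)/9 = 4 - (1 + w)/9 = 4 + (-⅑ - w/9) = 35/9 - w/9)
o(S, I) = 17/9 + I - S/9 (o(S, I) = -2 + (I + (35/9 - S/9)) = -2 + (35/9 + I - S/9) = 17/9 + I - S/9)
463 + o(-1, -4) = 463 + (17/9 - 4 - ⅑*(-1)) = 463 + (17/9 - 4 + ⅑) = 463 - 2 = 461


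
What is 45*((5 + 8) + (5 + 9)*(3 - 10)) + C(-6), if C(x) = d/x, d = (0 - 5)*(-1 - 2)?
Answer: -7655/2 ≈ -3827.5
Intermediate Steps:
d = 15 (d = -5*(-3) = 15)
C(x) = 15/x
45*((5 + 8) + (5 + 9)*(3 - 10)) + C(-6) = 45*((5 + 8) + (5 + 9)*(3 - 10)) + 15/(-6) = 45*(13 + 14*(-7)) + 15*(-⅙) = 45*(13 - 98) - 5/2 = 45*(-85) - 5/2 = -3825 - 5/2 = -7655/2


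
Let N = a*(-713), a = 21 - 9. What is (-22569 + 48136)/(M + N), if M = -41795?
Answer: -25567/50351 ≈ -0.50778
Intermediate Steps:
a = 12
N = -8556 (N = 12*(-713) = -8556)
(-22569 + 48136)/(M + N) = (-22569 + 48136)/(-41795 - 8556) = 25567/(-50351) = 25567*(-1/50351) = -25567/50351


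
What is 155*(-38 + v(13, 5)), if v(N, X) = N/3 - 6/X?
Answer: -16213/3 ≈ -5404.3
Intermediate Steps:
v(N, X) = -6/X + N/3 (v(N, X) = N*(⅓) - 6/X = N/3 - 6/X = -6/X + N/3)
155*(-38 + v(13, 5)) = 155*(-38 + (-6/5 + (⅓)*13)) = 155*(-38 + (-6*⅕ + 13/3)) = 155*(-38 + (-6/5 + 13/3)) = 155*(-38 + 47/15) = 155*(-523/15) = -16213/3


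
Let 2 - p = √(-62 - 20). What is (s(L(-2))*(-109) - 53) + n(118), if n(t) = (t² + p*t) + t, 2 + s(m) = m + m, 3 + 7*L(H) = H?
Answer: 102191/7 - 118*I*√82 ≈ 14599.0 - 1068.5*I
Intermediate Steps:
L(H) = -3/7 + H/7
s(m) = -2 + 2*m (s(m) = -2 + (m + m) = -2 + 2*m)
p = 2 - I*√82 (p = 2 - √(-62 - 20) = 2 - √(-82) = 2 - I*√82 ≈ 2.0 - 9.0554*I)
n(t) = t + t² + t*(2 - I*√82) (n(t) = (t² + (2 - I*√82)*t) + t = (t² + t*(2 - I*√82)) + t = t + t² + t*(2 - I*√82))
(s(L(-2))*(-109) - 53) + n(118) = ((-2 + 2*(-3/7 + (⅐)*(-2)))*(-109) - 53) + 118*(3 + 118 - I*√82) = ((-2 + 2*(-3/7 - 2/7))*(-109) - 53) + 118*(121 - I*√82) = ((-2 + 2*(-5/7))*(-109) - 53) + (14278 - 118*I*√82) = ((-2 - 10/7)*(-109) - 53) + (14278 - 118*I*√82) = (-24/7*(-109) - 53) + (14278 - 118*I*√82) = (2616/7 - 53) + (14278 - 118*I*√82) = 2245/7 + (14278 - 118*I*√82) = 102191/7 - 118*I*√82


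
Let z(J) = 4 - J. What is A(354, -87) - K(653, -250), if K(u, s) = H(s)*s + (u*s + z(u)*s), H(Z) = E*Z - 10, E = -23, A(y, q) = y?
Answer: 1436354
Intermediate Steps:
H(Z) = -10 - 23*Z (H(Z) = -23*Z - 10 = -10 - 23*Z)
K(u, s) = s*u + s*(-10 - 23*s) + s*(4 - u) (K(u, s) = (-10 - 23*s)*s + (u*s + (4 - u)*s) = s*(-10 - 23*s) + (s*u + s*(4 - u)) = s*u + s*(-10 - 23*s) + s*(4 - u))
A(354, -87) - K(653, -250) = 354 - (-1)*(-250)*(6 + 23*(-250)) = 354 - (-1)*(-250)*(6 - 5750) = 354 - (-1)*(-250)*(-5744) = 354 - 1*(-1436000) = 354 + 1436000 = 1436354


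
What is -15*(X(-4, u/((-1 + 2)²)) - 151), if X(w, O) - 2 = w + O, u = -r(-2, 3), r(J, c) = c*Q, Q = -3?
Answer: 2160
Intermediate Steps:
r(J, c) = -3*c (r(J, c) = c*(-3) = -3*c)
u = 9 (u = -(-3)*3 = -1*(-9) = 9)
X(w, O) = 2 + O + w (X(w, O) = 2 + (w + O) = 2 + (O + w) = 2 + O + w)
-15*(X(-4, u/((-1 + 2)²)) - 151) = -15*((2 + 9/((-1 + 2)²) - 4) - 151) = -15*((2 + 9/(1²) - 4) - 151) = -15*((2 + 9/1 - 4) - 151) = -15*((2 + 9*1 - 4) - 151) = -15*((2 + 9 - 4) - 151) = -15*(7 - 151) = -15*(-144) = 2160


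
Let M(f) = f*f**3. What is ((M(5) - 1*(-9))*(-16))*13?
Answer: -131872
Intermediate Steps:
M(f) = f**4
((M(5) - 1*(-9))*(-16))*13 = ((5**4 - 1*(-9))*(-16))*13 = ((625 + 9)*(-16))*13 = (634*(-16))*13 = -10144*13 = -131872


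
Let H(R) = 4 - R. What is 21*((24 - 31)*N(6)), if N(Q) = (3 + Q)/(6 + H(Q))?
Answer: -1323/4 ≈ -330.75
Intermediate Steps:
N(Q) = (3 + Q)/(10 - Q) (N(Q) = (3 + Q)/(6 + (4 - Q)) = (3 + Q)/(10 - Q))
21*((24 - 31)*N(6)) = 21*((24 - 31)*((-3 - 1*6)/(-10 + 6))) = 21*(-7*(-3 - 6)/(-4)) = 21*(-(-7)*(-9)/4) = 21*(-7*9/4) = 21*(-63/4) = -1323/4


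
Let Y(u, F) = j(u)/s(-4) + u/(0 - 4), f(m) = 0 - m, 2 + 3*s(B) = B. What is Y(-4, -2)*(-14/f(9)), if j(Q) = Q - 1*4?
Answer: 70/9 ≈ 7.7778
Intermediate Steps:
j(Q) = -4 + Q (j(Q) = Q - 4 = -4 + Q)
s(B) = -2/3 + B/3
f(m) = -m
Y(u, F) = 2 - 3*u/4 (Y(u, F) = (-4 + u)/(-2/3 + (1/3)*(-4)) + u/(0 - 4) = (-4 + u)/(-2/3 - 4/3) + u/(-4) = (-4 + u)/(-2) + u*(-1/4) = (-4 + u)*(-1/2) - u/4 = (2 - u/2) - u/4 = 2 - 3*u/4)
Y(-4, -2)*(-14/f(9)) = (2 - 3/4*(-4))*(-14/((-1*9))) = (2 + 3)*(-14/(-9)) = 5*(-14*(-1/9)) = 5*(14/9) = 70/9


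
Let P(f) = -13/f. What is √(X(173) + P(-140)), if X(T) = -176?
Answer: I*√861945/70 ≈ 13.263*I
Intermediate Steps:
√(X(173) + P(-140)) = √(-176 - 13/(-140)) = √(-176 - 13*(-1/140)) = √(-176 + 13/140) = √(-24627/140) = I*√861945/70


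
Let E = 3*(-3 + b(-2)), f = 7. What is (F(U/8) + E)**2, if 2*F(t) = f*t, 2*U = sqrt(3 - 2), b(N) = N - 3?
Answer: 579121/1024 ≈ 565.55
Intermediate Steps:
b(N) = -3 + N
U = 1/2 (U = sqrt(3 - 2)/2 = sqrt(1)/2 = (1/2)*1 = 1/2 ≈ 0.50000)
F(t) = 7*t/2 (F(t) = (7*t)/2 = 7*t/2)
E = -24 (E = 3*(-3 + (-3 - 2)) = 3*(-3 - 5) = 3*(-8) = -24)
(F(U/8) + E)**2 = (7*((1/2)/8)/2 - 24)**2 = (7*((1/2)*(1/8))/2 - 24)**2 = ((7/2)*(1/16) - 24)**2 = (7/32 - 24)**2 = (-761/32)**2 = 579121/1024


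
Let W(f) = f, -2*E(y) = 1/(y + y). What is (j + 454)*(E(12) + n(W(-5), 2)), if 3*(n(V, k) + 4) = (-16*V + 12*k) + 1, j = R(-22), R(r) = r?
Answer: 13383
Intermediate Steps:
E(y) = -1/(4*y) (E(y) = -1/(2*(y + y)) = -1/(2*y)/2 = -1/(4*y))
j = -22
n(V, k) = -11/3 + 4*k - 16*V/3 (n(V, k) = -4 + ((-16*V + 12*k) + 1)/3 = -4 + (1 - 16*V + 12*k)/3 = -4 + (⅓ + 4*k - 16*V/3) = -11/3 + 4*k - 16*V/3)
(j + 454)*(E(12) + n(W(-5), 2)) = (-22 + 454)*(-¼/12 + (-11/3 + 4*2 - 16/3*(-5))) = 432*(-¼*1/12 + (-11/3 + 8 + 80/3)) = 432*(-1/48 + 31) = 432*(1487/48) = 13383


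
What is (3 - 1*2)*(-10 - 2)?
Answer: -12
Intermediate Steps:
(3 - 1*2)*(-10 - 2) = (3 - 2)*(-12) = 1*(-12) = -12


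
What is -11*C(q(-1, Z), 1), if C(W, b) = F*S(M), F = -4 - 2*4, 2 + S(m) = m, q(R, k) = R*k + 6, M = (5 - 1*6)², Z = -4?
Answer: -132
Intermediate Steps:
M = 1 (M = (5 - 6)² = (-1)² = 1)
q(R, k) = 6 + R*k
S(m) = -2 + m
F = -12 (F = -4 - 8 = -12)
C(W, b) = 12 (C(W, b) = -12*(-2 + 1) = -12*(-1) = 12)
-11*C(q(-1, Z), 1) = -11*12 = -132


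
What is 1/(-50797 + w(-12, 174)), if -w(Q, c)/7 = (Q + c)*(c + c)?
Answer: -1/445429 ≈ -2.2450e-6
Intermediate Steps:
w(Q, c) = -14*c*(Q + c) (w(Q, c) = -7*(Q + c)*(c + c) = -7*(Q + c)*2*c = -14*c*(Q + c))
1/(-50797 + w(-12, 174)) = 1/(-50797 - 14*174*(-12 + 174)) = 1/(-50797 - 14*174*162) = 1/(-50797 - 394632) = 1/(-445429) = -1/445429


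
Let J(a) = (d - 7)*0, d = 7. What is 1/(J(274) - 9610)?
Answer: -1/9610 ≈ -0.00010406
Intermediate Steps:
J(a) = 0 (J(a) = (7 - 7)*0 = 0*0 = 0)
1/(J(274) - 9610) = 1/(0 - 9610) = 1/(-9610) = -1/9610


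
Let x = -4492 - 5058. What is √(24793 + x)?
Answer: √15243 ≈ 123.46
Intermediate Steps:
x = -9550
√(24793 + x) = √(24793 - 9550) = √15243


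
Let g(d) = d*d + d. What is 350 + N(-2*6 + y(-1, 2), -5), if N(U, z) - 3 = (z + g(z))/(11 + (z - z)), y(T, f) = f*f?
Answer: 3898/11 ≈ 354.36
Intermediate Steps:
y(T, f) = f²
g(d) = d + d² (g(d) = d² + d = d + d²)
N(U, z) = 3 + z/11 + z*(1 + z)/11 (N(U, z) = 3 + (z + z*(1 + z))/(11 + (z - z)) = 3 + (z + z*(1 + z))/(11 + 0) = 3 + (z + z*(1 + z))/11 = 3 + (z + z*(1 + z))*(1/11) = 3 + (z/11 + z*(1 + z)/11) = 3 + z/11 + z*(1 + z)/11)
350 + N(-2*6 + y(-1, 2), -5) = 350 + (3 + (1/11)*(-5) + (1/11)*(-5)*(1 - 5)) = 350 + (3 - 5/11 + (1/11)*(-5)*(-4)) = 350 + (3 - 5/11 + 20/11) = 350 + 48/11 = 3898/11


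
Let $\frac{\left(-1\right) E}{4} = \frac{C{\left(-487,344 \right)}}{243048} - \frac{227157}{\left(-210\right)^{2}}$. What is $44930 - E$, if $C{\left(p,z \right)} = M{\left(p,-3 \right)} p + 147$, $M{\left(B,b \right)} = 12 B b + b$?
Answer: $\frac{18309363257}{408975} \approx 44769.0$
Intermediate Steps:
$M{\left(B,b \right)} = b + 12 B b$ ($M{\left(B,b \right)} = 12 B b + b = b + 12 B b$)
$C{\left(p,z \right)} = 147 + p \left(-3 - 36 p\right)$ ($C{\left(p,z \right)} = - 3 \left(1 + 12 p\right) p + 147 = \left(-3 - 36 p\right) p + 147 = p \left(-3 - 36 p\right) + 147 = 147 + p \left(-3 - 36 p\right)$)
$E = \frac{65883493}{408975}$ ($E = - 4 \left(\frac{147 - 36 \left(-487\right)^{2} - -1461}{243048} - \frac{227157}{\left(-210\right)^{2}}\right) = - 4 \left(\left(147 - 8538084 + 1461\right) \frac{1}{243048} - \frac{227157}{44100}\right) = - 4 \left(\left(147 - 8538084 + 1461\right) \frac{1}{243048} - \frac{10817}{2100}\right) = - 4 \left(\left(-8536476\right) \frac{1}{243048} - \frac{10817}{2100}\right) = - 4 \left(- \frac{54721}{1558} - \frac{10817}{2100}\right) = \left(-4\right) \left(- \frac{65883493}{1635900}\right) = \frac{65883493}{408975} \approx 161.09$)
$44930 - E = 44930 - \frac{65883493}{408975} = \frac{18309363257}{408975}$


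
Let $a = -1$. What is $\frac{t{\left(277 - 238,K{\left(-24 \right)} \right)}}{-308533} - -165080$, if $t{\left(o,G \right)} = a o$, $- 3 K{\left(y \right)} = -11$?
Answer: $\frac{50932627679}{308533} \approx 1.6508 \cdot 10^{5}$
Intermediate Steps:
$K{\left(y \right)} = \frac{11}{3}$ ($K{\left(y \right)} = \left(- \frac{1}{3}\right) \left(-11\right) = \frac{11}{3}$)
$t{\left(o,G \right)} = - o$
$\frac{t{\left(277 - 238,K{\left(-24 \right)} \right)}}{-308533} - -165080 = \frac{\left(-1\right) \left(277 - 238\right)}{-308533} - -165080 = - (277 - 238) \left(- \frac{1}{308533}\right) + 165080 = \left(-1\right) 39 \left(- \frac{1}{308533}\right) + 165080 = \left(-39\right) \left(- \frac{1}{308533}\right) + 165080 = \frac{39}{308533} + 165080 = \frac{50932627679}{308533}$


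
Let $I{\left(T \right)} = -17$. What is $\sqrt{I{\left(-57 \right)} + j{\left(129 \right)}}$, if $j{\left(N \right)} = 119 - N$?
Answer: $3 i \sqrt{3} \approx 5.1962 i$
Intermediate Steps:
$\sqrt{I{\left(-57 \right)} + j{\left(129 \right)}} = \sqrt{-17 + \left(119 - 129\right)} = \sqrt{-17 - 10} = \sqrt{-27} = 3 i \sqrt{3}$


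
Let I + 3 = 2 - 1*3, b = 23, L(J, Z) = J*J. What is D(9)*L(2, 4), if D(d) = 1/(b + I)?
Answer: 4/19 ≈ 0.21053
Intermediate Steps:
L(J, Z) = J²
I = -4 (I = -3 + (2 - 1*3) = -3 + (2 - 3) = -3 - 1 = -4)
D(d) = 1/19 (D(d) = 1/(23 - 4) = 1/19)
D(9)*L(2, 4) = (1/19)*2² = (1/19)*4 = 4/19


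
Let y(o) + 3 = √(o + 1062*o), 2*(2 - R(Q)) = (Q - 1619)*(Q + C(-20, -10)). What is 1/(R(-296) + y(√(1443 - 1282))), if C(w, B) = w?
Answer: -1/(302571 - 161^(¼)*√1063) ≈ -3.3063e-6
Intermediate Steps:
R(Q) = 2 - (-1619 + Q)*(-20 + Q)/2 (R(Q) = 2 - (Q - 1619)*(Q - 20)/2 = 2 - (-1619 + Q)*(-20 + Q)/2)
y(o) = -3 + √1063*√o (y(o) = -3 + √(o + 1062*o) = -3 + √(1063*o) = -3 + √1063*√o)
1/(R(-296) + y(√(1443 - 1282))) = 1/((-16188 - ½*(-296)² + (1639/2)*(-296)) + (-3 + √1063*√(√(1443 - 1282)))) = 1/((-16188 - ½*87616 - 242572) + (-3 + √1063*√(√161))) = 1/((-16188 - 43808 - 242572) + (-3 + √1063*161^(¼))) = 1/(-302568 + (-3 + 161^(¼)*√1063)) = 1/(-302571 + 161^(¼)*√1063)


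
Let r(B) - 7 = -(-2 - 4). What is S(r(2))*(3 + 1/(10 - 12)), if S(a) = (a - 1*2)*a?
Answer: 715/2 ≈ 357.50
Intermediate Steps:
r(B) = 13 (r(B) = 7 - (-2 - 4) = 7 - 1*(-6) = 7 + 6 = 13)
S(a) = a*(-2 + a) (S(a) = (a - 2)*a = (-2 + a)*a = a*(-2 + a))
S(r(2))*(3 + 1/(10 - 12)) = (13*(-2 + 13))*(3 + 1/(10 - 12)) = (13*11)*(3 + 1/(-2)) = 143*(3 - ½) = 143*(5/2) = 715/2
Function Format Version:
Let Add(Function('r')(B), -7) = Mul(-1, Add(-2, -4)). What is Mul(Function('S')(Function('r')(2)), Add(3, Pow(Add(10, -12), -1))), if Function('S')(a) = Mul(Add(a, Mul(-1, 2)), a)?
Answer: Rational(715, 2) ≈ 357.50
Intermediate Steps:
Function('r')(B) = 13 (Function('r')(B) = Add(7, Mul(-1, Add(-2, -4))) = Add(7, Mul(-1, -6)) = Add(7, 6) = 13)
Function('S')(a) = Mul(a, Add(-2, a)) (Function('S')(a) = Mul(Add(a, -2), a) = Mul(Add(-2, a), a) = Mul(a, Add(-2, a)))
Mul(Function('S')(Function('r')(2)), Add(3, Pow(Add(10, -12), -1))) = Mul(Mul(13, Add(-2, 13)), Add(3, Pow(Add(10, -12), -1))) = Mul(Mul(13, 11), Add(3, Pow(-2, -1))) = Mul(143, Add(3, Rational(-1, 2))) = Mul(143, Rational(5, 2)) = Rational(715, 2)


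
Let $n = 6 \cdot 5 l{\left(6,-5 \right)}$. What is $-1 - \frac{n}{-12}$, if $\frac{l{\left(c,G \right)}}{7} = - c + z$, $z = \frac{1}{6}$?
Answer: $- \frac{1237}{12} \approx -103.08$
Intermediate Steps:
$z = \frac{1}{6} \approx 0.16667$
$l{\left(c,G \right)} = \frac{7}{6} - 7 c$ ($l{\left(c,G \right)} = 7 \left(- c + \frac{1}{6}\right) = 7 \left(\frac{1}{6} - c\right) = \frac{7}{6} - 7 c$)
$n = -1225$ ($n = 6 \cdot 5 \left(\frac{7}{6} - 42\right) = 30 \left(\frac{7}{6} - 42\right) = 30 \left(- \frac{245}{6}\right) = -1225$)
$-1 - \frac{n}{-12} = -1 - - \frac{1225}{-12} = -1 - \left(-1225\right) \left(- \frac{1}{12}\right) = -1 - \frac{1225}{12} = - \frac{1237}{12}$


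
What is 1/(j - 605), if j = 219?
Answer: -1/386 ≈ -0.0025907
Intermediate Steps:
1/(j - 605) = 1/(219 - 605) = 1/(-386) = -1/386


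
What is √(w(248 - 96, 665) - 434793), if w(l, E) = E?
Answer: 4*I*√27133 ≈ 658.88*I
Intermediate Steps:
√(w(248 - 96, 665) - 434793) = √(665 - 434793) = √(-434128) = 4*I*√27133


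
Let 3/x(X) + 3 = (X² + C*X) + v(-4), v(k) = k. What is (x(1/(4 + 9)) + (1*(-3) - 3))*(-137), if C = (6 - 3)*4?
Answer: 304277/342 ≈ 889.70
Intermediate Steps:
C = 12 (C = 3*4 = 12)
x(X) = 3/(-7 + X² + 12*X) (x(X) = 3/(-3 + ((X² + 12*X) - 4)) = 3/(-3 + (-4 + X² + 12*X)) = 3/(-7 + X² + 12*X))
(x(1/(4 + 9)) + (1*(-3) - 3))*(-137) = (3/(-7 + (1/(4 + 9))² + 12/(4 + 9)) + (1*(-3) - 3))*(-137) = (3/(-7 + (1/13)² + 12/13) + (-3 - 3))*(-137) = (3/(-7 + (1/13)² + 12*(1/13)) - 6)*(-137) = (3/(-7 + 1/169 + 12/13) - 6)*(-137) = (3/(-1026/169) - 6)*(-137) = (3*(-169/1026) - 6)*(-137) = (-169/342 - 6)*(-137) = -2221/342*(-137) = 304277/342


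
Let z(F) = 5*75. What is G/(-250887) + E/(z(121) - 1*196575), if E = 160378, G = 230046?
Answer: -14228630081/8204004900 ≈ -1.7344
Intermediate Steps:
z(F) = 375
G/(-250887) + E/(z(121) - 1*196575) = 230046/(-250887) + 160378/(375 - 1*196575) = 230046*(-1/250887) + 160378/(375 - 196575) = -76682/83629 + 160378/(-196200) = -76682/83629 + 160378*(-1/196200) = -76682/83629 - 80189/98100 = -14228630081/8204004900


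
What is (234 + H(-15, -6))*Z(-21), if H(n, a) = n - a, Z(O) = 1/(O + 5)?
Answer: -225/16 ≈ -14.063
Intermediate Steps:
Z(O) = 1/(5 + O)
(234 + H(-15, -6))*Z(-21) = (234 + (-15 - 1*(-6)))/(5 - 21) = (234 + (-15 + 6))/(-16) = (234 - 9)*(-1/16) = 225*(-1/16) = -225/16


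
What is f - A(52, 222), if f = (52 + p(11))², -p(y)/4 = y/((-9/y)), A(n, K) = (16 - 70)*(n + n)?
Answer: 1361200/81 ≈ 16805.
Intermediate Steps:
A(n, K) = -108*n
p(y) = 4*y²/9 (p(y) = -4*y/((-9/y)) = -4*y*(-y/9) = -(-4)*y²/9 = 4*y²/9)
f = 906304/81 (f = (52 + (4/9)*11²)² = (52 + (4/9)*121)² = (52 + 484/9)² = (952/9)² = 906304/81 ≈ 11189.)
f - A(52, 222) = 906304/81 - (-108)*52 = 906304/81 - 1*(-5616) = 906304/81 + 5616 = 1361200/81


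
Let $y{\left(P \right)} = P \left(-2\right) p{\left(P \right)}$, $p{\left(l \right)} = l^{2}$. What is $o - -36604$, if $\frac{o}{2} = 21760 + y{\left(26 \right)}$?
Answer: $9820$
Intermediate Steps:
$y{\left(P \right)} = - 2 P^{3}$ ($y{\left(P \right)} = P \left(-2\right) P^{2} = - 2 P P^{2} = - 2 P^{3}$)
$o = -26784$ ($o = 2 \left(21760 - 2 \cdot 26^{3}\right) = 2 \left(21760 - 35152\right) = 2 \left(-13392\right) = -26784$)
$o - -36604 = -26784 - -36604 = -26784 + 36604 = 9820$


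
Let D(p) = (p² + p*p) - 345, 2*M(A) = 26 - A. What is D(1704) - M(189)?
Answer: 11613937/2 ≈ 5.8070e+6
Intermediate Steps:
M(A) = 13 - A/2 (M(A) = (26 - A)/2 = 13 - A/2)
D(p) = -345 + 2*p² (D(p) = (p² + p²) - 345 = 2*p² - 345 = -345 + 2*p²)
D(1704) - M(189) = (-345 + 2*1704²) - (13 - ½*189) = (-345 + 2*2903616) - (13 - 189/2) = (-345 + 5807232) - 1*(-163/2) = 5806887 + 163/2 = 11613937/2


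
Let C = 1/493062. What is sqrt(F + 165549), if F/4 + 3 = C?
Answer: sqrt(10060930639795119)/246531 ≈ 406.86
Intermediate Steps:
C = 1/493062 ≈ 2.0281e-6
F = -2958370/246531 (F = -12 + 4*(1/493062) = -12 + 2/246531 = -2958370/246531 ≈ -12.000)
sqrt(F + 165549) = sqrt(-2958370/246531 + 165549) = sqrt(40810002149/246531) = sqrt(10060930639795119)/246531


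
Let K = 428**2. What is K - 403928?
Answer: -220744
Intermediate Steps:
K = 183184
K - 403928 = 183184 - 403928 = -220744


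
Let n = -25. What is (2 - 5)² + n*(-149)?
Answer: 3734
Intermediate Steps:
(2 - 5)² + n*(-149) = (2 - 5)² - 25*(-149) = (-3)² + 3725 = 9 + 3725 = 3734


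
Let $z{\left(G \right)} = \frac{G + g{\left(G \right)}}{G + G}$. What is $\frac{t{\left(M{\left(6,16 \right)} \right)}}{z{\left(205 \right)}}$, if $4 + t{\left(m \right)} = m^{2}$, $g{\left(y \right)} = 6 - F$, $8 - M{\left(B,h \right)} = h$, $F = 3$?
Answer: $\frac{3075}{26} \approx 118.27$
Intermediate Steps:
$M{\left(B,h \right)} = 8 - h$
$g{\left(y \right)} = 3$ ($g{\left(y \right)} = 6 - 3 = 3$)
$z{\left(G \right)} = \frac{3 + G}{2 G}$ ($z{\left(G \right)} = \frac{G + 3}{G + G} = \frac{3 + G}{2 G}$)
$t{\left(m \right)} = -4 + m^{2}$
$\frac{t{\left(M{\left(6,16 \right)} \right)}}{z{\left(205 \right)}} = \frac{-4 + \left(8 - 16\right)^{2}}{\frac{1}{2} \cdot \frac{1}{205} \left(3 + 205\right)} = \frac{-4 + \left(8 - 16\right)^{2}}{\frac{1}{2} \cdot \frac{1}{205} \cdot 208} = \frac{-4 + \left(-8\right)^{2}}{\frac{104}{205}} = \left(-4 + 64\right) \frac{205}{104} = 60 \cdot \frac{205}{104} = \frac{3075}{26}$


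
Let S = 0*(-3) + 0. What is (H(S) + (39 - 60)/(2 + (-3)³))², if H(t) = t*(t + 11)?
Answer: 441/625 ≈ 0.70560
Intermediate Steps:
S = 0 (S = 0 + 0 = 0)
H(t) = t*(11 + t)
(H(S) + (39 - 60)/(2 + (-3)³))² = (0*(11 + 0) + (39 - 60)/(2 + (-3)³))² = (0*11 - 21/(2 - 27))² = (0 - 21/(-25))² = (0 - 21*(-1/25))² = (0 + 21/25)² = (21/25)² = 441/625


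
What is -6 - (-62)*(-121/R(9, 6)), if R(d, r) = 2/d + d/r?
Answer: -4362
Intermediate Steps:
-6 - (-62)*(-121/R(9, 6)) = -6 - (-62)*(-121/(2/9 + 9/6)) = -6 - (-62)*(-121/(2*(1/9) + 9*(1/6))) = -6 - (-62)*(-121/(2/9 + 3/2)) = -6 - (-62)*(-121/31/18) = -6 - (-62)*(-121*18/31) = -6 - (-62)*(-2178)/31 = -6 - 62*2178/31 = -6 - 4356 = -4362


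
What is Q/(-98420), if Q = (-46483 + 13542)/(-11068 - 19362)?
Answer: -32941/2994920600 ≈ -1.0999e-5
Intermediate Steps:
Q = 32941/30430 (Q = -32941/(-30430) = -32941*(-1/30430) = 32941/30430 ≈ 1.0825)
Q/(-98420) = (32941/30430)/(-98420) = (32941/30430)*(-1/98420) = -32941/2994920600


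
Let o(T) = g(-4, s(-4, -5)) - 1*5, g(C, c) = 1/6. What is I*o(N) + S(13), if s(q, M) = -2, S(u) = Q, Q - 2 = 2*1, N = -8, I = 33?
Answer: -311/2 ≈ -155.50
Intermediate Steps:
Q = 4 (Q = 2 + 2*1 = 2 + 2 = 4)
S(u) = 4
g(C, c) = ⅙
o(T) = -29/6 (o(T) = ⅙ - 1*5 = ⅙ - 5 = -29/6)
I*o(N) + S(13) = 33*(-29/6) + 4 = -319/2 + 4 = -311/2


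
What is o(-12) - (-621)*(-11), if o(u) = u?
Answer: -6843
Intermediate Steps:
o(-12) - (-621)*(-11) = -12 - (-621)*(-11) = -12 - 69*99 = -12 - 6831 = -6843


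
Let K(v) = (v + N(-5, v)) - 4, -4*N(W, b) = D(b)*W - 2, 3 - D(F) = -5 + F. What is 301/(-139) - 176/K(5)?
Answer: -104177/2919 ≈ -35.689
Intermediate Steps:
D(F) = 8 - F (D(F) = 3 - (-5 + F) = 3 + (5 - F) = 8 - F)
N(W, b) = ½ - W*(8 - b)/4 (N(W, b) = -((8 - b)*W - 2)/4 = -(W*(8 - b) - 2)/4 = -(-2 + W*(8 - b))/4 = ½ - W*(8 - b)/4)
K(v) = 13/2 - v/4 (K(v) = (v + (½ + (¼)*(-5)*(-8 + v))) - 4 = (v + (½ + (10 - 5*v/4))) - 4 = (v + (21/2 - 5*v/4)) - 4 = (21/2 - v/4) - 4 = 13/2 - v/4)
301/(-139) - 176/K(5) = 301/(-139) - 176/(13/2 - ¼*5) = 301*(-1/139) - 176/(13/2 - 5/4) = -301/139 - 176/21/4 = -301/139 - 176*4/21 = -301/139 - 704/21 = -104177/2919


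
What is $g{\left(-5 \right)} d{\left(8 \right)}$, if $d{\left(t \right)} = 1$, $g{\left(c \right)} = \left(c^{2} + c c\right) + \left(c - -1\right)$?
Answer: $46$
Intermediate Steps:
$g{\left(c \right)} = 1 + c + 2 c^{2}$ ($g{\left(c \right)} = \left(c^{2} + c^{2}\right) + \left(c + 1\right) = 2 c^{2} + \left(1 + c\right) = 1 + c + 2 c^{2}$)
$g{\left(-5 \right)} d{\left(8 \right)} = \left(1 - 5 + 2 \left(-5\right)^{2}\right) 1 = \left(1 - 5 + 2 \cdot 25\right) 1 = \left(1 - 5 + 50\right) 1 = 46 \cdot 1 = 46$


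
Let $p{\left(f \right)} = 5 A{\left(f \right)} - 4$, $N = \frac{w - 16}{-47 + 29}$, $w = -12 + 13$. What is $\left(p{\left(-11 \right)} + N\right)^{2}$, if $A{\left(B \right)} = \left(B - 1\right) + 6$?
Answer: $\frac{39601}{36} \approx 1100.0$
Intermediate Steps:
$w = 1$
$A{\left(B \right)} = 5 + B$ ($A{\left(B \right)} = \left(-1 + B\right) + 6 = 5 + B$)
$N = \frac{5}{6}$ ($N = \frac{1 - 16}{-47 + 29} = - \frac{15}{-18} = \left(-15\right) \left(- \frac{1}{18}\right) = \frac{5}{6} \approx 0.83333$)
$p{\left(f \right)} = 21 + 5 f$ ($p{\left(f \right)} = 5 \left(5 + f\right) - 4 = \left(25 + 5 f\right) - 4 = 21 + 5 f$)
$\left(p{\left(-11 \right)} + N\right)^{2} = \left(\left(21 + 5 \left(-11\right)\right) + \frac{5}{6}\right)^{2} = \left(\left(21 - 55\right) + \frac{5}{6}\right)^{2} = \left(-34 + \frac{5}{6}\right)^{2} = \left(- \frac{199}{6}\right)^{2} = \frac{39601}{36}$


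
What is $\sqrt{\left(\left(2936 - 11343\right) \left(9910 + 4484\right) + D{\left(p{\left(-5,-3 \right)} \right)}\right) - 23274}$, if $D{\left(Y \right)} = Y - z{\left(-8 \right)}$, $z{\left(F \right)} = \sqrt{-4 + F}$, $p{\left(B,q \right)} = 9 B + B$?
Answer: $\sqrt{-121033682 - 2 i \sqrt{3}} \approx 0.0001 - 11002.0 i$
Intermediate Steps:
$p{\left(B,q \right)} = 10 B$
$D{\left(Y \right)} = Y - 2 i \sqrt{3}$ ($D{\left(Y \right)} = Y - \sqrt{-4 - 8} = Y - \sqrt{-12} = Y - 2 i \sqrt{3}$)
$\sqrt{\left(\left(2936 - 11343\right) \left(9910 + 4484\right) + D{\left(p{\left(-5,-3 \right)} \right)}\right) - 23274} = \sqrt{\left(\left(2936 - 11343\right) \left(9910 + 4484\right) + \left(10 \left(-5\right) - 2 i \sqrt{3}\right)\right) - 23274} = \sqrt{\left(\left(-8407\right) 14394 - \left(50 + 2 i \sqrt{3}\right)\right) - 23274} = \sqrt{\left(-121010358 - \left(50 + 2 i \sqrt{3}\right)\right) - 23274} = \sqrt{\left(-121010408 - 2 i \sqrt{3}\right) - 23274} = \sqrt{-121033682 - 2 i \sqrt{3}}$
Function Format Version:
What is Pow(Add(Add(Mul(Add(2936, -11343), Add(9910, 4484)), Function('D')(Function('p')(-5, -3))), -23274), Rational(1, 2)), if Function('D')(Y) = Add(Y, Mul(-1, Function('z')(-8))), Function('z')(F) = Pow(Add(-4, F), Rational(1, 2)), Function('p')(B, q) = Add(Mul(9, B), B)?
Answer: Pow(Add(-121033682, Mul(-2, I, Pow(3, Rational(1, 2)))), Rational(1, 2)) ≈ Add(0.e-4, Mul(-11002., I))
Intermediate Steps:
Function('p')(B, q) = Mul(10, B)
Function('D')(Y) = Add(Y, Mul(-2, I, Pow(3, Rational(1, 2)))) (Function('D')(Y) = Add(Y, Mul(-1, Pow(Add(-4, -8), Rational(1, 2)))) = Add(Y, Mul(-1, Pow(-12, Rational(1, 2)))) = Add(Y, Mul(-1, Mul(2, I, Pow(3, Rational(1, 2))))) = Add(Y, Mul(-2, I, Pow(3, Rational(1, 2)))))
Pow(Add(Add(Mul(Add(2936, -11343), Add(9910, 4484)), Function('D')(Function('p')(-5, -3))), -23274), Rational(1, 2)) = Pow(Add(Add(Mul(Add(2936, -11343), Add(9910, 4484)), Add(Mul(10, -5), Mul(-2, I, Pow(3, Rational(1, 2))))), -23274), Rational(1, 2)) = Pow(Add(Add(Mul(-8407, 14394), Add(-50, Mul(-2, I, Pow(3, Rational(1, 2))))), -23274), Rational(1, 2)) = Pow(Add(Add(-121010358, Add(-50, Mul(-2, I, Pow(3, Rational(1, 2))))), -23274), Rational(1, 2)) = Pow(Add(Add(-121010408, Mul(-2, I, Pow(3, Rational(1, 2)))), -23274), Rational(1, 2)) = Pow(Add(-121033682, Mul(-2, I, Pow(3, Rational(1, 2)))), Rational(1, 2))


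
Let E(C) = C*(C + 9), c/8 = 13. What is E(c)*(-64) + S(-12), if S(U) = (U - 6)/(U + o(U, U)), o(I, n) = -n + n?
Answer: -1504253/2 ≈ -7.5213e+5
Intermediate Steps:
c = 104 (c = 8*13 = 104)
E(C) = C*(9 + C)
o(I, n) = 0
S(U) = (-6 + U)/U (S(U) = (U - 6)/(U + 0) = (-6 + U)/U)
E(c)*(-64) + S(-12) = (104*(9 + 104))*(-64) + (-6 - 12)/(-12) = (104*113)*(-64) - 1/12*(-18) = 11752*(-64) + 3/2 = -752128 + 3/2 = -1504253/2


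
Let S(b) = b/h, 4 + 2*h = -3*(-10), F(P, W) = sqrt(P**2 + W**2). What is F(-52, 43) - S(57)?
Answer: -57/13 + sqrt(4553) ≈ 63.091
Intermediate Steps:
h = 13 (h = -2 + (-3*(-10))/2 = -2 + (1/2)*30 = -2 + 15 = 13)
S(b) = b/13
F(-52, 43) - S(57) = sqrt((-52)**2 + 43**2) - 57/13 = sqrt(2704 + 1849) - 1*57/13 = sqrt(4553) - 57/13 = -57/13 + sqrt(4553)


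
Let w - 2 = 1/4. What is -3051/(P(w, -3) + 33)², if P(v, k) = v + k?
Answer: -5424/1849 ≈ -2.9335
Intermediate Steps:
w = 9/4 (w = 2 + 1/4 = 2 + ¼ = 9/4 ≈ 2.2500)
P(v, k) = k + v
-3051/(P(w, -3) + 33)² = -3051/((-3 + 9/4) + 33)² = -3051/(-¾ + 33)² = -3051/((129/4)²) = -3051/16641/16 = -3051*16/16641 = -5424/1849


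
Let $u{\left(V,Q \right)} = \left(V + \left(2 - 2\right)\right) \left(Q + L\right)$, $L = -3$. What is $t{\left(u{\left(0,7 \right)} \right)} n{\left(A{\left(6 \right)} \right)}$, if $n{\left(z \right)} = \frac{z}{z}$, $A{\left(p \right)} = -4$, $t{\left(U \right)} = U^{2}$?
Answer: $0$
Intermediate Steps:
$u{\left(V,Q \right)} = V \left(-3 + Q\right)$ ($u{\left(V,Q \right)} = \left(V + \left(2 - 2\right)\right) \left(Q - 3\right) = \left(V + \left(2 - 2\right)\right) \left(-3 + Q\right) = \left(V + 0\right) \left(-3 + Q\right) = V \left(-3 + Q\right)$)
$n{\left(z \right)} = 1$
$t{\left(u{\left(0,7 \right)} \right)} n{\left(A{\left(6 \right)} \right)} = \left(0 \left(-3 + 7\right)\right)^{2} \cdot 1 = \left(0 \cdot 4\right)^{2} \cdot 1 = 0^{2} \cdot 1 = 0 \cdot 1 = 0$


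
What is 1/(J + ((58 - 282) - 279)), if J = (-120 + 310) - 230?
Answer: -1/543 ≈ -0.0018416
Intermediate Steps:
J = -40 (J = 190 - 230 = -40)
1/(J + ((58 - 282) - 279)) = 1/(-40 + ((58 - 282) - 279)) = 1/(-40 + (-224 - 279)) = 1/(-40 - 503) = 1/(-543) = -1/543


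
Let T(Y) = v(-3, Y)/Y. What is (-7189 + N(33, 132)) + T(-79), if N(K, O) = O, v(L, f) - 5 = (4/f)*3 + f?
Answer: -44036879/6241 ≈ -7056.1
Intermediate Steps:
v(L, f) = 5 + f + 12/f (v(L, f) = 5 + ((4/f)*3 + f) = 5 + (12/f + f) = 5 + (f + 12/f) = 5 + f + 12/f)
T(Y) = (5 + Y + 12/Y)/Y
(-7189 + N(33, 132)) + T(-79) = (-7189 + 132) + (12 - 79*(5 - 79))/(-79)**2 = -7057 + (12 - 79*(-74))/6241 = -7057 + (12 + 5846)/6241 = -7057 + (1/6241)*5858 = -7057 + 5858/6241 = -44036879/6241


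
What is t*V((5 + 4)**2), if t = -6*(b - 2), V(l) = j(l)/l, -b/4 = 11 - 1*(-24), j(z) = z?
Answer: 852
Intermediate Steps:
b = -140 (b = -4*(11 - 1*(-24)) = -4*(11 + 24) = -4*35 = -140)
V(l) = 1 (V(l) = l/l = 1)
t = 852 (t = -6*(-140 - 2) = -6*(-142) = 852)
t*V((5 + 4)**2) = 852*1 = 852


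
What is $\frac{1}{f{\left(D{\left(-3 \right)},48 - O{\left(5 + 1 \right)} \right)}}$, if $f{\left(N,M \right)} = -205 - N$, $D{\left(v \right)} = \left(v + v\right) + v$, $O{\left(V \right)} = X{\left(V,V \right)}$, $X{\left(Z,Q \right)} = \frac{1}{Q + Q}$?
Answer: $- \frac{1}{196} \approx -0.005102$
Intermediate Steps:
$X{\left(Z,Q \right)} = \frac{1}{2 Q}$
$O{\left(V \right)} = \frac{1}{2 V}$
$D{\left(v \right)} = 3 v$ ($D{\left(v \right)} = 2 v + v = 3 v$)
$\frac{1}{f{\left(D{\left(-3 \right)},48 - O{\left(5 + 1 \right)} \right)}} = \frac{1}{-205 - 3 \left(-3\right)} = \frac{1}{-205 - -9} = \frac{1}{-205 + 9} = \frac{1}{-196} = - \frac{1}{196}$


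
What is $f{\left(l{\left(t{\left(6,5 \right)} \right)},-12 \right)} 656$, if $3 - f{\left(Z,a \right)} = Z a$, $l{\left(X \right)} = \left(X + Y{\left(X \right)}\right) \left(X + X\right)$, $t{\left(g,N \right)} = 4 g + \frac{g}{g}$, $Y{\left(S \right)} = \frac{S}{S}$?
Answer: $10235568$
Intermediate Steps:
$Y{\left(S \right)} = 1$
$t{\left(g,N \right)} = 1 + 4 g$ ($t{\left(g,N \right)} = 4 g + 1 = 1 + 4 g$)
$l{\left(X \right)} = 2 X \left(1 + X\right)$ ($l{\left(X \right)} = \left(X + 1\right) \left(X + X\right) = \left(1 + X\right) 2 X = 2 X \left(1 + X\right)$)
$f{\left(Z,a \right)} = 3 - Z a$
$f{\left(l{\left(t{\left(6,5 \right)} \right)},-12 \right)} 656 = \left(3 - 2 \left(1 + 4 \cdot 6\right) \left(1 + \left(1 + 4 \cdot 6\right)\right) \left(-12\right)\right) 656 = \left(3 - 2 \left(1 + 24\right) \left(1 + \left(1 + 24\right)\right) \left(-12\right)\right) 656 = \left(3 - 2 \cdot 25 \left(1 + 25\right) \left(-12\right)\right) 656 = \left(3 - 2 \cdot 25 \cdot 26 \left(-12\right)\right) 656 = \left(3 - 1300 \left(-12\right)\right) 656 = \left(3 + 15600\right) 656 = 15603 \cdot 656 = 10235568$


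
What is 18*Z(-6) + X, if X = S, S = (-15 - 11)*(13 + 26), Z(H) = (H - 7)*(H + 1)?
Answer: 156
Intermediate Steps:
Z(H) = (1 + H)*(-7 + H) (Z(H) = (-7 + H)*(1 + H) = (1 + H)*(-7 + H))
S = -1014 (S = -26*39 = -1014)
X = -1014
18*Z(-6) + X = 18*(-7 + (-6)² - 6*(-6)) - 1014 = 18*(-7 + 36 + 36) - 1014 = 18*65 - 1014 = 1170 - 1014 = 156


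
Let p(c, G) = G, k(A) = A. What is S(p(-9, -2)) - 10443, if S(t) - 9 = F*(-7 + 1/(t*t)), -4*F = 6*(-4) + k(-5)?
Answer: -167727/16 ≈ -10483.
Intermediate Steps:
F = 29/4 (F = -(6*(-4) - 5)/4 = -(-24 - 5)/4 = -1/4*(-29) = 29/4 ≈ 7.2500)
S(t) = -167/4 + 29/(4*t**2) (S(t) = 9 + 29*(-7 + 1/(t*t))/4 = 9 + 29*(-7 + t**(-2))/4 = 9 + (-203/4 + 29/(4*t**2)) = -167/4 + 29/(4*t**2))
S(p(-9, -2)) - 10443 = (-167/4 + (29/4)/(-2)**2) - 10443 = (-167/4 + (29/4)*(1/4)) - 10443 = (-167/4 + 29/16) - 10443 = -639/16 - 10443 = -167727/16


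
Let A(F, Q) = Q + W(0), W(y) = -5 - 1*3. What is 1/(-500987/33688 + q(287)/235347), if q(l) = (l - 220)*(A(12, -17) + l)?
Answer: -7928369736/117314428337 ≈ -0.067582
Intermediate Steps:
W(y) = -8 (W(y) = -5 - 3 = -8)
A(F, Q) = -8 + Q (A(F, Q) = Q - 8 = -8 + Q)
q(l) = (-220 + l)*(-25 + l) (q(l) = (l - 220)*((-8 - 17) + l) = (-220 + l)*(-25 + l))
1/(-500987/33688 + q(287)/235347) = 1/(-500987/33688 + (5500 + 287² - 245*287)/235347) = 1/(-500987*1/33688 + (5500 + 82369 - 70315)*(1/235347)) = 1/(-500987/33688 + 17554*(1/235347)) = 1/(-500987/33688 + 17554/235347) = 1/(-117314428337/7928369736) = -7928369736/117314428337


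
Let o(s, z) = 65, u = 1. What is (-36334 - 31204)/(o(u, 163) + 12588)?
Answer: -67538/12653 ≈ -5.3377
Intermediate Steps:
(-36334 - 31204)/(o(u, 163) + 12588) = (-36334 - 31204)/(65 + 12588) = -67538/12653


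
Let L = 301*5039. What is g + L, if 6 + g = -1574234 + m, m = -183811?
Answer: -241312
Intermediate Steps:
L = 1516739
g = -1758051 (g = -6 + (-1574234 - 183811) = -6 - 1758045 = -1758051)
g + L = -1758051 + 1516739 = -241312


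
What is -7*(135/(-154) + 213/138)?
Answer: -1181/253 ≈ -4.6680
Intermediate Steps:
-7*(135/(-154) + 213/138) = -7*(135*(-1/154) + 213*(1/138)) = -7*(-135/154 + 71/46) = -7*1181/1771 = -1181/253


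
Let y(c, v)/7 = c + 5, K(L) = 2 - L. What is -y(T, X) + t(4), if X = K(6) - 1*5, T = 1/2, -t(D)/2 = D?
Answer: -93/2 ≈ -46.500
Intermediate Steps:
t(D) = -2*D
T = 1/2 ≈ 0.50000
X = -9 (X = (2 - 1*6) - 1*5 = (2 - 6) - 5 = -4 - 5 = -9)
y(c, v) = 35 + 7*c (y(c, v) = 7*(c + 5) = 7*(5 + c) = 35 + 7*c)
-y(T, X) + t(4) = -(35 + 7*(1/2)) - 2*4 = -(35 + 7/2) - 8 = -1*77/2 - 8 = -77/2 - 8 = -93/2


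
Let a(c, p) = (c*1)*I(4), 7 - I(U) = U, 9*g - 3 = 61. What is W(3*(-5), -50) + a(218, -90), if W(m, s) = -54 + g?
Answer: 5464/9 ≈ 607.11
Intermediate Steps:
g = 64/9 (g = 1/3 + (1/9)*61 = 1/3 + 61/9 = 64/9 ≈ 7.1111)
I(U) = 7 - U
a(c, p) = 3*c (a(c, p) = (c*1)*(7 - 1*4) = c*(7 - 4) = c*3 = 3*c)
W(m, s) = -422/9 (W(m, s) = -54 + 64/9 = -422/9)
W(3*(-5), -50) + a(218, -90) = -422/9 + 3*218 = -422/9 + 654 = 5464/9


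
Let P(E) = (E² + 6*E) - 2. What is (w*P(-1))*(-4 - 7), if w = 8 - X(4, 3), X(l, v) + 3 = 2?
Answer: 693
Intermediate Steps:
X(l, v) = -1 (X(l, v) = -3 + 2 = -1)
P(E) = -2 + E² + 6*E
w = 9 (w = 8 - 1*(-1) = 8 + 1 = 9)
(w*P(-1))*(-4 - 7) = (9*(-2 + (-1)² + 6*(-1)))*(-4 - 7) = (9*(-2 + 1 - 6))*(-11) = (9*(-7))*(-11) = -63*(-11) = 693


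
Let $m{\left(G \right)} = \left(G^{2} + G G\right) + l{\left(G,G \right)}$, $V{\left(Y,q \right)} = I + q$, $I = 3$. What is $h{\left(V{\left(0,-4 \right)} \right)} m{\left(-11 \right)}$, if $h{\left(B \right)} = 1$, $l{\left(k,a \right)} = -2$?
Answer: $240$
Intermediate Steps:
$V{\left(Y,q \right)} = 3 + q$
$m{\left(G \right)} = -2 + 2 G^{2}$ ($m{\left(G \right)} = \left(G^{2} + G G\right) - 2 = \left(G^{2} + G^{2}\right) - 2 = 2 G^{2} - 2 = -2 + 2 G^{2}$)
$h{\left(V{\left(0,-4 \right)} \right)} m{\left(-11 \right)} = 1 \left(-2 + 2 \left(-11\right)^{2}\right) = 1 \left(-2 + 2 \cdot 121\right) = 1 \left(-2 + 242\right) = 1 \cdot 240 = 240$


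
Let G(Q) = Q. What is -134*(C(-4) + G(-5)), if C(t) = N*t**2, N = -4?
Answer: 9246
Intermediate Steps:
C(t) = -4*t**2
-134*(C(-4) + G(-5)) = -134*(-4*(-4)**2 - 5) = -134*(-4*16 - 5) = -134*(-64 - 5) = -134*(-69) = 9246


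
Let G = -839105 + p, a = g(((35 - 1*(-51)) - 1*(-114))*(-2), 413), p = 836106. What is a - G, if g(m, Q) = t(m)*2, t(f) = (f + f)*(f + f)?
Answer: 1282999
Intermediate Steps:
t(f) = 4*f² (t(f) = (2*f)*(2*f) = 4*f²)
g(m, Q) = 8*m² (g(m, Q) = (4*m²)*2 = 8*m²)
a = 1280000 (a = 8*(((35 - 1*(-51)) - 1*(-114))*(-2))² = 8*(((35 + 51) + 114)*(-2))² = 8*((86 + 114)*(-2))² = 8*(200*(-2))² = 8*(-400)² = 8*160000 = 1280000)
G = -2999 (G = -839105 + 836106 = -2999)
a - G = 1280000 - 1*(-2999) = 1280000 + 2999 = 1282999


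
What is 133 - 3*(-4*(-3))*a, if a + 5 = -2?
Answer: 385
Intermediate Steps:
a = -7 (a = -5 - 2 = -7)
133 - 3*(-4*(-3))*a = 133 - 3*(-4*(-3))*(-7) = 133 - 36*(-7) = 133 - 3*(-84) = 133 + 252 = 385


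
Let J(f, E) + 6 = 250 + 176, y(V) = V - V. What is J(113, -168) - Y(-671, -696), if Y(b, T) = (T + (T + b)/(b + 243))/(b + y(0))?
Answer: 1972499/4708 ≈ 418.97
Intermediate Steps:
y(V) = 0
J(f, E) = 420 (J(f, E) = -6 + (250 + 176) = -6 + 426 = 420)
Y(b, T) = (T + (T + b)/(243 + b))/b (Y(b, T) = (T + (T + b)/(b + 243))/(b + 0) = (T + (T + b)/(243 + b))/b)
J(113, -168) - Y(-671, -696) = 420 - (-671 + 244*(-696) - 696*(-671))/((-671)*(243 - 671)) = 420 - (-1)*(-671 - 169824 + 467016)/(671*(-428)) = 420 - (-1)*(-1)*296521/(671*428) = 420 - 1*4861/4708 = 420 - 4861/4708 = 1972499/4708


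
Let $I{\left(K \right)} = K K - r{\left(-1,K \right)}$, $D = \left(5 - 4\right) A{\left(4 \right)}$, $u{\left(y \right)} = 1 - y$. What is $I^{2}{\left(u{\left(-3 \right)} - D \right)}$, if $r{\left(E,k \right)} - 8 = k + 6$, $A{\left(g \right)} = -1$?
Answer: $36$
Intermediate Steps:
$r{\left(E,k \right)} = 14 + k$ ($r{\left(E,k \right)} = 8 + \left(k + 6\right) = 8 + \left(6 + k\right) = 14 + k$)
$D = -1$ ($D = \left(5 - 4\right) \left(-1\right) = 1 \left(-1\right) = -1$)
$I{\left(K \right)} = -14 + K^{2} - K$ ($I{\left(K \right)} = K K - \left(14 + K\right) = K^{2} - \left(14 + K\right) = -14 + K^{2} - K$)
$I^{2}{\left(u{\left(-3 \right)} - D \right)} = \left(-14 + \left(\left(1 - -3\right) - -1\right)^{2} - \left(\left(1 - -3\right) - -1\right)\right)^{2} = \left(-14 + \left(\left(1 + 3\right) + 1\right)^{2} - \left(\left(1 + 3\right) + 1\right)\right)^{2} = \left(-14 + \left(4 + 1\right)^{2} - \left(4 + 1\right)\right)^{2} = \left(-14 + 5^{2} - 5\right)^{2} = \left(-14 + 25 - 5\right)^{2} = 6^{2} = 36$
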